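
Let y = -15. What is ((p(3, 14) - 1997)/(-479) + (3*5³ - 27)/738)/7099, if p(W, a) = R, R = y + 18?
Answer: 273044/418251783 ≈ 0.00065282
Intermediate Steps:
R = 3 (R = -15 + 18 = 3)
p(W, a) = 3
((p(3, 14) - 1997)/(-479) + (3*5³ - 27)/738)/7099 = ((3 - 1997)/(-479) + (3*5³ - 27)/738)/7099 = (-1994*(-1/479) + (3*125 - 27)*(1/738))*(1/7099) = (1994/479 + (375 - 27)*(1/738))*(1/7099) = (1994/479 + 348*(1/738))*(1/7099) = (1994/479 + 58/123)*(1/7099) = (273044/58917)*(1/7099) = 273044/418251783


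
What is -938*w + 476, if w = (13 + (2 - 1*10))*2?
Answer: -8904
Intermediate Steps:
w = 10 (w = (13 + (2 - 10))*2 = (13 - 8)*2 = 5*2 = 10)
-938*w + 476 = -938*10 + 476 = -9380 + 476 = -8904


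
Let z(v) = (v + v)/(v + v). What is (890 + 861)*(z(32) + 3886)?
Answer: 6806137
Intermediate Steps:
z(v) = 1 (z(v) = (2*v)/((2*v)) = (2*v)*(1/(2*v)) = 1)
(890 + 861)*(z(32) + 3886) = (890 + 861)*(1 + 3886) = 1751*3887 = 6806137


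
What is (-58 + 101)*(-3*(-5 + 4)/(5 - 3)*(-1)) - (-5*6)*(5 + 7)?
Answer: 591/2 ≈ 295.50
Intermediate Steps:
(-58 + 101)*(-3*(-5 + 4)/(5 - 3)*(-1)) - (-5*6)*(5 + 7) = 43*(-(-3)/2*(-1)) - (-30)*12 = 43*(-(-3)/2*(-1)) - 1*(-360) = 43*(-3*(-½)*(-1)) + 360 = 43*((3/2)*(-1)) + 360 = 43*(-3/2) + 360 = -129/2 + 360 = 591/2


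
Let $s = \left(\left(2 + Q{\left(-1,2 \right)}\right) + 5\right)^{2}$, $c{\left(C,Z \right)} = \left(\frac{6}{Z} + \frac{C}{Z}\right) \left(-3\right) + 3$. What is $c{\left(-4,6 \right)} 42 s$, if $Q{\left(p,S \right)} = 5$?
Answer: $12096$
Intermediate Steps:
$c{\left(C,Z \right)} = 3 - \frac{18}{Z} - \frac{3 C}{Z}$ ($c{\left(C,Z \right)} = \left(- \frac{18}{Z} - \frac{3 C}{Z}\right) + 3 = 3 - \frac{18}{Z} - \frac{3 C}{Z}$)
$s = 144$ ($s = \left(\left(2 + 5\right) + 5\right)^{2} = \left(7 + 5\right)^{2} = 12^{2} = 144$)
$c{\left(-4,6 \right)} 42 s = \frac{3 \left(-6 + 6 - -4\right)}{6} \cdot 42 \cdot 144 = 3 \cdot \frac{1}{6} \left(-6 + 6 + 4\right) 42 \cdot 144 = 3 \cdot \frac{1}{6} \cdot 4 \cdot 42 \cdot 144 = 2 \cdot 42 \cdot 144 = 84 \cdot 144 = 12096$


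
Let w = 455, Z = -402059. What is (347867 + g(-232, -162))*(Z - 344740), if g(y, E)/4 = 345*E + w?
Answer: -94191517473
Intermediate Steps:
g(y, E) = 1820 + 1380*E (g(y, E) = 4*(345*E + 455) = 4*(455 + 345*E) = 1820 + 1380*E)
(347867 + g(-232, -162))*(Z - 344740) = (347867 + (1820 + 1380*(-162)))*(-402059 - 344740) = (347867 + (1820 - 223560))*(-746799) = (347867 - 221740)*(-746799) = 126127*(-746799) = -94191517473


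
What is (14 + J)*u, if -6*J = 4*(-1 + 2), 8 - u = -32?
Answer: 1600/3 ≈ 533.33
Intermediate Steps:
u = 40 (u = 8 - 1*(-32) = 8 + 32 = 40)
J = -⅔ (J = -2*(-1 + 2)/3 = -2/3 = -⅙*4 = -⅔ ≈ -0.66667)
(14 + J)*u = (14 - ⅔)*40 = (40/3)*40 = 1600/3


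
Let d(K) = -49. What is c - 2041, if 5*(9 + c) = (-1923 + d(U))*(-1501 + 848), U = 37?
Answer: 1277466/5 ≈ 2.5549e+5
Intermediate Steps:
c = 1287671/5 (c = -9 + ((-1923 - 49)*(-1501 + 848))/5 = -9 + (-1972*(-653))/5 = -9 + (⅕)*1287716 = -9 + 1287716/5 = 1287671/5 ≈ 2.5753e+5)
c - 2041 = 1287671/5 - 2041 = 1277466/5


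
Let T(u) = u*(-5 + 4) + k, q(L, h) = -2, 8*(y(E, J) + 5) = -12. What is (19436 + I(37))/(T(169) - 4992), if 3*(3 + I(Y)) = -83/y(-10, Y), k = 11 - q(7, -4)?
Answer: -758053/200772 ≈ -3.7757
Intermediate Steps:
y(E, J) = -13/2 (y(E, J) = -5 + (1/8)*(-12) = -5 - 3/2 = -13/2)
k = 13 (k = 11 - 1*(-2) = 11 + 2 = 13)
I(Y) = 49/39 (I(Y) = -3 + (-83/(-13/2))/3 = -3 + (-83*(-2/13))/3 = -3 + (1/3)*(166/13) = -3 + 166/39 = 49/39)
T(u) = 13 - u (T(u) = u*(-5 + 4) + 13 = u*(-1) + 13 = -u + 13 = 13 - u)
(19436 + I(37))/(T(169) - 4992) = (19436 + 49/39)/((13 - 1*169) - 4992) = 758053/(39*((13 - 169) - 4992)) = 758053/(39*(-156 - 4992)) = (758053/39)/(-5148) = (758053/39)*(-1/5148) = -758053/200772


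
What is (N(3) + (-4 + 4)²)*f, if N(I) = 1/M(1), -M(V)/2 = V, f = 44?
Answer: -22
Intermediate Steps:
M(V) = -2*V
N(I) = -½ (N(I) = 1/(-2*1) = 1/(-2) = -½)
(N(3) + (-4 + 4)²)*f = (-½ + (-4 + 4)²)*44 = (-½ + 0²)*44 = (-½ + 0)*44 = -½*44 = -22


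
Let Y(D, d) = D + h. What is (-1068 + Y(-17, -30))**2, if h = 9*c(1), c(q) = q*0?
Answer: 1177225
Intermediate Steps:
c(q) = 0
h = 0 (h = 9*0 = 0)
Y(D, d) = D (Y(D, d) = D + 0 = D)
(-1068 + Y(-17, -30))**2 = (-1068 - 17)**2 = (-1085)**2 = 1177225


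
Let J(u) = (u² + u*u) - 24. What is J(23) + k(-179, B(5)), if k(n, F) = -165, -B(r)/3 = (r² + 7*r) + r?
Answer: 869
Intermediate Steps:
B(r) = -24*r - 3*r² (B(r) = -3*((r² + 7*r) + r) = -3*(r² + 8*r) = -24*r - 3*r²)
J(u) = -24 + 2*u² (J(u) = (u² + u²) - 24 = 2*u² - 24 = -24 + 2*u²)
J(23) + k(-179, B(5)) = (-24 + 2*23²) - 165 = (-24 + 2*529) - 165 = (-24 + 1058) - 165 = 1034 - 165 = 869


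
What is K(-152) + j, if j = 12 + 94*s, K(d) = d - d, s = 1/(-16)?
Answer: 49/8 ≈ 6.1250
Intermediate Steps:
s = -1/16 ≈ -0.062500
K(d) = 0
j = 49/8 (j = 12 + 94*(-1/16) = 12 - 47/8 = 49/8 ≈ 6.1250)
K(-152) + j = 0 + 49/8 = 49/8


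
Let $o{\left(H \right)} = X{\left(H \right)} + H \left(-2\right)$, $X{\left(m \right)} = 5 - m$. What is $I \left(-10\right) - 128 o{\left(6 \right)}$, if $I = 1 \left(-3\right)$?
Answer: $1694$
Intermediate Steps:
$o{\left(H \right)} = 5 - 3 H$ ($o{\left(H \right)} = \left(5 - H\right) + H \left(-2\right) = \left(5 - H\right) - 2 H = 5 - 3 H$)
$I = -3$
$I \left(-10\right) - 128 o{\left(6 \right)} = \left(-3\right) \left(-10\right) - 128 \left(5 - 18\right) = 30 - 128 \left(5 - 18\right) = 30 - -1664 = 30 + 1664 = 1694$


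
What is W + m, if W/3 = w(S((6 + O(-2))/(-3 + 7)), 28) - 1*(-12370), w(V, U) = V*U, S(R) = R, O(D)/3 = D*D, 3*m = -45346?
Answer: 67118/3 ≈ 22373.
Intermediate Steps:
m = -45346/3 (m = (1/3)*(-45346) = -45346/3 ≈ -15115.)
O(D) = 3*D**2 (O(D) = 3*(D*D) = 3*D**2)
w(V, U) = U*V
W = 37488 (W = 3*(28*((6 + 3*(-2)**2)/(-3 + 7)) - 1*(-12370)) = 3*(28*((6 + 3*4)/4) + 12370) = 3*(28*((6 + 12)*(1/4)) + 12370) = 3*(28*(18*(1/4)) + 12370) = 3*(28*(9/2) + 12370) = 3*(126 + 12370) = 3*12496 = 37488)
W + m = 37488 - 45346/3 = 67118/3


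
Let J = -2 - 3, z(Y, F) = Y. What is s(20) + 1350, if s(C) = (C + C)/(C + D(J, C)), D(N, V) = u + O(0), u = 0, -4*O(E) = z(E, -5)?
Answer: 1352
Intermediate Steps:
J = -5
O(E) = -E/4
D(N, V) = 0 (D(N, V) = 0 - ¼*0 = 0 + 0 = 0)
s(C) = 2 (s(C) = (C + C)/(C + 0) = (2*C)/C = 2)
s(20) + 1350 = 2 + 1350 = 1352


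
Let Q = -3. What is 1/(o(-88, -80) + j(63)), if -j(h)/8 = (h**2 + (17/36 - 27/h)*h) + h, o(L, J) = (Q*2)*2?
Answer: -1/32290 ≈ -3.0969e-5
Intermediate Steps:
o(L, J) = -12 (o(L, J) = -3*2*2 = -6*2 = -12)
j(h) = -8*h - 8*h**2 - 8*h*(17/36 - 27/h) (j(h) = -8*((h**2 + (17/36 - 27/h)*h) + h) = -8*((h**2 + h*(17/36 - 27/h)) + h) = -8*(h + h**2 + h*(17/36 - 27/h)) = -8*h - 8*h**2 - 8*h*(17/36 - 27/h))
1/(o(-88, -80) + j(63)) = 1/(-12 + (216 - 8*63**2 - 106/9*63)) = 1/(-12 + (216 - 8*3969 - 742)) = 1/(-12 + (216 - 31752 - 742)) = 1/(-12 - 32278) = 1/(-32290) = -1/32290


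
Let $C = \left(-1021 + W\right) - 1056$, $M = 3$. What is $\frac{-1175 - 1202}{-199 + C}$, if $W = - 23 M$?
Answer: $\frac{2377}{2345} \approx 1.0136$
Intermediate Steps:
$W = -69$ ($W = \left(-23\right) 3 = -69$)
$C = -2146$ ($C = \left(-1021 - 69\right) - 1056 = -1090 - 1056 = -2146$)
$\frac{-1175 - 1202}{-199 + C} = \frac{-1175 - 1202}{-199 - 2146} = - \frac{2377}{-2345} = \left(-2377\right) \left(- \frac{1}{2345}\right) = \frac{2377}{2345}$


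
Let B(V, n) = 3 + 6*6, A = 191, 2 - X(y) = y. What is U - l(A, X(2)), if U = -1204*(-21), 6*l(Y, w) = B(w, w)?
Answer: 50555/2 ≈ 25278.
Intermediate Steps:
X(y) = 2 - y
B(V, n) = 39 (B(V, n) = 3 + 36 = 39)
l(Y, w) = 13/2 (l(Y, w) = (1/6)*39 = 13/2)
U = 25284
U - l(A, X(2)) = 25284 - 1*13/2 = 25284 - 13/2 = 50555/2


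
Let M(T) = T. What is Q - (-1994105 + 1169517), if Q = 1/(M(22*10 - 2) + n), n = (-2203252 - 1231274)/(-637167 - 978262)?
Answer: 293221884819653/355598048 ≈ 8.2459e+5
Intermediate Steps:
n = 3434526/1615429 (n = -3434526/(-1615429) = -3434526*(-1/1615429) = 3434526/1615429 ≈ 2.1261)
Q = 1615429/355598048 (Q = 1/((22*10 - 2) + 3434526/1615429) = 1/((220 - 2) + 3434526/1615429) = 1/(218 + 3434526/1615429) = 1/(355598048/1615429) = 1615429/355598048 ≈ 0.0045428)
Q - (-1994105 + 1169517) = 1615429/355598048 - (-1994105 + 1169517) = 1615429/355598048 - 1*(-824588) = 1615429/355598048 + 824588 = 293221884819653/355598048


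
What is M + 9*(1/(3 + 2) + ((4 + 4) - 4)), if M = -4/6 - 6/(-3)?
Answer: 587/15 ≈ 39.133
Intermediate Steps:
M = 4/3 (M = -4*1/6 - 6*(-1/3) = -2/3 + 2 = 4/3 ≈ 1.3333)
M + 9*(1/(3 + 2) + ((4 + 4) - 4)) = 4/3 + 9*(1/(3 + 2) + ((4 + 4) - 4)) = 4/3 + 9*(1/5 + (8 - 4)) = 4/3 + 9*(1/5 + 4) = 4/3 + 9*(21/5) = 4/3 + 189/5 = 587/15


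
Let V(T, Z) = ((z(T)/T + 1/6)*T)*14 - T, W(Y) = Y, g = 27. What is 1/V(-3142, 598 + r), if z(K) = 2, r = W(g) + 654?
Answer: -3/12484 ≈ -0.00024031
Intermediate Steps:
r = 681 (r = 27 + 654 = 681)
V(T, Z) = -T + 14*T*(⅙ + 2/T) (V(T, Z) = ((2/T + 1/6)*T)*14 - T = ((2/T + 1*(⅙))*T)*14 - T = ((2/T + ⅙)*T)*14 - T = ((⅙ + 2/T)*T)*14 - T = (T*(⅙ + 2/T))*14 - T = 14*T*(⅙ + 2/T) - T = -T + 14*T*(⅙ + 2/T))
1/V(-3142, 598 + r) = 1/(28 + (4/3)*(-3142)) = 1/(28 - 12568/3) = 1/(-12484/3) = -3/12484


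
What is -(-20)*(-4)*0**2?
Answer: 0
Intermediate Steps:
-(-20)*(-4)*0**2 = -4*20*0 = -80*0 = 0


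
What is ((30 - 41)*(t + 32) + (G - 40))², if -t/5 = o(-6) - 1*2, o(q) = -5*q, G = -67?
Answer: 1168561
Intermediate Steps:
t = -140 (t = -5*(-5*(-6) - 1*2) = -5*(30 - 2) = -5*28 = -140)
((30 - 41)*(t + 32) + (G - 40))² = ((30 - 41)*(-140 + 32) + (-67 - 40))² = (-11*(-108) - 107)² = (1188 - 107)² = 1081² = 1168561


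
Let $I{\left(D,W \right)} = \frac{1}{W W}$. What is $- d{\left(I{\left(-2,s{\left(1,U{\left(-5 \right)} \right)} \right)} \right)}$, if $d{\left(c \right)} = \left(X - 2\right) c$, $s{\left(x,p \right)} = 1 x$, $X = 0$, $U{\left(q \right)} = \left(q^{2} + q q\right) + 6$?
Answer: $2$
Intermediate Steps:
$U{\left(q \right)} = 6 + 2 q^{2}$ ($U{\left(q \right)} = \left(q^{2} + q^{2}\right) + 6 = 2 q^{2} + 6 = 6 + 2 q^{2}$)
$s{\left(x,p \right)} = x$
$I{\left(D,W \right)} = \frac{1}{W^{2}}$
$d{\left(c \right)} = - 2 c$ ($d{\left(c \right)} = \left(0 - 2\right) c = - 2 c$)
$- d{\left(I{\left(-2,s{\left(1,U{\left(-5 \right)} \right)} \right)} \right)} = - \left(-2\right) 1^{-2} = - \left(-2\right) 1 = \left(-1\right) \left(-2\right) = 2$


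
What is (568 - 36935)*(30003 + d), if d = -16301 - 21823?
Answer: 295336407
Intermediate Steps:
d = -38124
(568 - 36935)*(30003 + d) = (568 - 36935)*(30003 - 38124) = -36367*(-8121) = 295336407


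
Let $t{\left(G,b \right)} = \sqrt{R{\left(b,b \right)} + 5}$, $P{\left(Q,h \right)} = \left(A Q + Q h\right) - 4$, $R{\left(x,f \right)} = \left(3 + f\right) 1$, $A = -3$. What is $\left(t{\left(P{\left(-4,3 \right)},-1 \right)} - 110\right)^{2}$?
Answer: $\left(110 - \sqrt{7}\right)^{2} \approx 11525.0$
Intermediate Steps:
$R{\left(x,f \right)} = 3 + f$
$P{\left(Q,h \right)} = -4 - 3 Q + Q h$ ($P{\left(Q,h \right)} = \left(- 3 Q + Q h\right) - 4 = -4 - 3 Q + Q h$)
$t{\left(G,b \right)} = \sqrt{8 + b}$ ($t{\left(G,b \right)} = \sqrt{\left(3 + b\right) + 5} = \sqrt{8 + b}$)
$\left(t{\left(P{\left(-4,3 \right)},-1 \right)} - 110\right)^{2} = \left(\sqrt{8 - 1} - 110\right)^{2} = \left(\sqrt{7} - 110\right)^{2} = \left(-110 + \sqrt{7}\right)^{2}$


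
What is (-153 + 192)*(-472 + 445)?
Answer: -1053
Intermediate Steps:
(-153 + 192)*(-472 + 445) = 39*(-27) = -1053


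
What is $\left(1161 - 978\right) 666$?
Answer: $121878$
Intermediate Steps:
$\left(1161 - 978\right) 666 = 183 \cdot 666 = 121878$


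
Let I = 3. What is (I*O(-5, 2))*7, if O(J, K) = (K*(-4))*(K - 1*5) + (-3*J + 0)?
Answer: 819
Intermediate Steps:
O(J, K) = -3*J - 4*K*(-5 + K) (O(J, K) = (-4*K)*(K - 5) - 3*J = (-4*K)*(-5 + K) - 3*J = -4*K*(-5 + K) - 3*J = -3*J - 4*K*(-5 + K))
(I*O(-5, 2))*7 = (3*(-4*2² - 3*(-5) + 20*2))*7 = (3*(-4*4 + 15 + 40))*7 = (3*(-16 + 15 + 40))*7 = (3*39)*7 = 117*7 = 819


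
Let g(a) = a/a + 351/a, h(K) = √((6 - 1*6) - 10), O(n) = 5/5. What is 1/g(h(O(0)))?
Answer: √10/(√10 - 351*I) ≈ 8.1162e-5 + 0.0090086*I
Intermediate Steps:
O(n) = 1 (O(n) = 5*(⅕) = 1)
h(K) = I*√10 (h(K) = √((6 - 6) - 10) = √(0 - 10) = √(-10) = I*√10)
g(a) = 1 + 351/a
1/g(h(O(0))) = 1/((351 + I*√10)/((I*√10))) = 1/((-I*√10/10)*(351 + I*√10)) = 1/(-I*√10*(351 + I*√10)/10) = I*√10/(351 + I*√10)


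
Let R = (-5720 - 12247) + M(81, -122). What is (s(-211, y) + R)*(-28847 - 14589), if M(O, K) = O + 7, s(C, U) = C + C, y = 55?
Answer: 794922236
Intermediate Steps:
s(C, U) = 2*C
M(O, K) = 7 + O
R = -17879 (R = (-5720 - 12247) + (7 + 81) = -17967 + 88 = -17879)
(s(-211, y) + R)*(-28847 - 14589) = (2*(-211) - 17879)*(-28847 - 14589) = (-422 - 17879)*(-43436) = -18301*(-43436) = 794922236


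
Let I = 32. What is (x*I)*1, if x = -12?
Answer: -384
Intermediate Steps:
(x*I)*1 = -12*32*1 = -384*1 = -384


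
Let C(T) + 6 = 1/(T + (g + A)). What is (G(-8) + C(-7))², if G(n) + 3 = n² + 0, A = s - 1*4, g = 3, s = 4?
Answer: 47961/16 ≈ 2997.6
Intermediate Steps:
A = 0 (A = 4 - 1*4 = 4 - 4 = 0)
G(n) = -3 + n² (G(n) = -3 + (n² + 0) = -3 + n²)
C(T) = -6 + 1/(3 + T) (C(T) = -6 + 1/(T + (3 + 0)) = -6 + 1/(T + 3) = -6 + 1/(3 + T))
(G(-8) + C(-7))² = ((-3 + (-8)²) + (-17 - 6*(-7))/(3 - 7))² = ((-3 + 64) + (-17 + 42)/(-4))² = (61 - ¼*25)² = (61 - 25/4)² = (219/4)² = 47961/16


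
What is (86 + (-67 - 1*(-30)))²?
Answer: 2401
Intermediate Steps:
(86 + (-67 - 1*(-30)))² = (86 + (-67 + 30))² = (86 - 37)² = 49² = 2401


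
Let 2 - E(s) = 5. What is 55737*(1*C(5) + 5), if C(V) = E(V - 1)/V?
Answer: 1226214/5 ≈ 2.4524e+5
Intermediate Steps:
E(s) = -3 (E(s) = 2 - 1*5 = 2 - 5 = -3)
C(V) = -3/V
55737*(1*C(5) + 5) = 55737*(1*(-3/5) + 5) = 55737*(1*(-3*⅕) + 5) = 55737*(1*(-⅗) + 5) = 55737*(-⅗ + 5) = 55737*(22/5) = 1226214/5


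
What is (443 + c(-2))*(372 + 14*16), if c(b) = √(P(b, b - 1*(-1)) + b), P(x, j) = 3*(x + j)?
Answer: 264028 + 596*I*√11 ≈ 2.6403e+5 + 1976.7*I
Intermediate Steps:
P(x, j) = 3*j + 3*x (P(x, j) = 3*(j + x) = 3*j + 3*x)
c(b) = √(3 + 7*b) (c(b) = √((3*(b - 1*(-1)) + 3*b) + b) = √((3*(b + 1) + 3*b) + b) = √((3*(1 + b) + 3*b) + b) = √(((3 + 3*b) + 3*b) + b) = √((3 + 6*b) + b) = √(3 + 7*b))
(443 + c(-2))*(372 + 14*16) = (443 + √(3 + 7*(-2)))*(372 + 14*16) = (443 + √(3 - 14))*(372 + 224) = (443 + √(-11))*596 = (443 + I*√11)*596 = 264028 + 596*I*√11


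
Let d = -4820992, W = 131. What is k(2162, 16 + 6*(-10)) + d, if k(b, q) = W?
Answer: -4820861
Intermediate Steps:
k(b, q) = 131
k(2162, 16 + 6*(-10)) + d = 131 - 4820992 = -4820861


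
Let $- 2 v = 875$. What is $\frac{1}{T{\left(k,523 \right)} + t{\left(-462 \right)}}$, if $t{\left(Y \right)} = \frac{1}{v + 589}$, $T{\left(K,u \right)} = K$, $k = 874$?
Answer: $\frac{303}{264824} \approx 0.0011442$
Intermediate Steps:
$v = - \frac{875}{2}$ ($v = \left(- \frac{1}{2}\right) 875 = - \frac{875}{2} \approx -437.5$)
$t{\left(Y \right)} = \frac{2}{303}$ ($t{\left(Y \right)} = \frac{1}{- \frac{875}{2} + 589} = \frac{1}{\frac{303}{2}} = \frac{2}{303}$)
$\frac{1}{T{\left(k,523 \right)} + t{\left(-462 \right)}} = \frac{1}{874 + \frac{2}{303}} = \frac{1}{\frac{264824}{303}} = \frac{303}{264824}$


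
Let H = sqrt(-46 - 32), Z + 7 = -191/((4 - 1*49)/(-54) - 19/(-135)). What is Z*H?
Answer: -53411*I*sqrt(78)/263 ≈ -1793.6*I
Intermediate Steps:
Z = -53411/263 (Z = -7 - 191/((4 - 1*49)/(-54) - 19/(-135)) = -7 - 191/((4 - 49)*(-1/54) - 19*(-1/135)) = -7 - 191/(-45*(-1/54) + 19/135) = -7 - 191/(5/6 + 19/135) = -7 - 191/263/270 = -7 - 191*270/263 = -7 - 51570/263 = -53411/263 ≈ -203.08)
H = I*sqrt(78) (H = sqrt(-78) = I*sqrt(78) ≈ 8.8318*I)
Z*H = -53411*I*sqrt(78)/263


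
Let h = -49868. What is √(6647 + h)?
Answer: I*√43221 ≈ 207.9*I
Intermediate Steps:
√(6647 + h) = √(6647 - 49868) = √(-43221) = I*√43221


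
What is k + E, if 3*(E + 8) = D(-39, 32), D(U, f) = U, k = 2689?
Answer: 2668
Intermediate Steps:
E = -21 (E = -8 + (1/3)*(-39) = -8 - 13 = -21)
k + E = 2689 - 21 = 2668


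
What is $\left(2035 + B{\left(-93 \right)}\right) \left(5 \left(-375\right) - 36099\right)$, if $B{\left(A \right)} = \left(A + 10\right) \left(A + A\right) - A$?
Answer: $-667051284$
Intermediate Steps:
$B{\left(A \right)} = - A + 2 A \left(10 + A\right)$ ($B{\left(A \right)} = \left(10 + A\right) 2 A - A = 2 A \left(10 + A\right) - A = - A + 2 A \left(10 + A\right)$)
$\left(2035 + B{\left(-93 \right)}\right) \left(5 \left(-375\right) - 36099\right) = \left(2035 - 93 \left(19 + 2 \left(-93\right)\right)\right) \left(5 \left(-375\right) - 36099\right) = \left(2035 - 93 \left(19 - 186\right)\right) \left(-1875 - 36099\right) = \left(2035 - -15531\right) \left(-37974\right) = \left(2035 + 15531\right) \left(-37974\right) = 17566 \left(-37974\right) = -667051284$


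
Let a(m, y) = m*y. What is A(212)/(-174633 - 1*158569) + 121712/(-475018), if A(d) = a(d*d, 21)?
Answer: -122222017664/39569236909 ≈ -3.0888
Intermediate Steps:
A(d) = 21*d² (A(d) = (d*d)*21 = d²*21 = 21*d²)
A(212)/(-174633 - 1*158569) + 121712/(-475018) = (21*212²)/(-174633 - 1*158569) + 121712/(-475018) = (21*44944)/(-174633 - 158569) + 121712*(-1/475018) = 943824/(-333202) - 60856/237509 = 943824*(-1/333202) - 60856/237509 = -471912/166601 - 60856/237509 = -122222017664/39569236909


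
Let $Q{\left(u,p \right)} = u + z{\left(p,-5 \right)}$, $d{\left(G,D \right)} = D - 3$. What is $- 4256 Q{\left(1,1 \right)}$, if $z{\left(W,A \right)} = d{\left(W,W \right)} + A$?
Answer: $25536$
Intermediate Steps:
$d{\left(G,D \right)} = -3 + D$ ($d{\left(G,D \right)} = D - 3 = -3 + D$)
$z{\left(W,A \right)} = -3 + A + W$ ($z{\left(W,A \right)} = \left(-3 + W\right) + A = -3 + A + W$)
$Q{\left(u,p \right)} = -8 + p + u$ ($Q{\left(u,p \right)} = u - \left(8 - p\right) = u + \left(-8 + p\right) = -8 + p + u$)
$- 4256 Q{\left(1,1 \right)} = - 4256 \left(-8 + 1 + 1\right) = \left(-4256\right) \left(-6\right) = 25536$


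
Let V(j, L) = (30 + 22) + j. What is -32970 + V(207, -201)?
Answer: -32711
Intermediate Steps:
V(j, L) = 52 + j
-32970 + V(207, -201) = -32970 + (52 + 207) = -32970 + 259 = -32711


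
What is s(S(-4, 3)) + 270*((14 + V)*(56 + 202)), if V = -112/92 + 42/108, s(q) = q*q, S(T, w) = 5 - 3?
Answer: 21103202/23 ≈ 9.1753e+5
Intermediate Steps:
S(T, w) = 2
s(q) = q²
V = -343/414 (V = -112*1/92 + 42*(1/108) = -28/23 + 7/18 = -343/414 ≈ -0.82850)
s(S(-4, 3)) + 270*((14 + V)*(56 + 202)) = 2² + 270*((14 - 343/414)*(56 + 202)) = 4 + 270*((5453/414)*258) = 4 + 270*(234479/69) = 4 + 21103110/23 = 21103202/23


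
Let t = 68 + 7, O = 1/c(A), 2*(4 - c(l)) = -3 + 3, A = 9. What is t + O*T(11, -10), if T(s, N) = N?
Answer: 145/2 ≈ 72.500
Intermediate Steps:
c(l) = 4 (c(l) = 4 - (-3 + 3)/2 = 4 - ½*0 = 4 + 0 = 4)
O = ¼ (O = 1/4 = ¼ ≈ 0.25000)
t = 75
t + O*T(11, -10) = 75 + (¼)*(-10) = 75 - 5/2 = 145/2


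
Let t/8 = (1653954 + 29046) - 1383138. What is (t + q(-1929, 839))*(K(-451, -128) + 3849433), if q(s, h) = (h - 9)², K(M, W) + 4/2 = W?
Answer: 11885862406188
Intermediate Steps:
K(M, W) = -2 + W
q(s, h) = (-9 + h)²
t = 2398896 (t = 8*((1653954 + 29046) - 1383138) = 8*(1683000 - 1383138) = 8*299862 = 2398896)
(t + q(-1929, 839))*(K(-451, -128) + 3849433) = (2398896 + (-9 + 839)²)*((-2 - 128) + 3849433) = (2398896 + 830²)*(-130 + 3849433) = (2398896 + 688900)*3849303 = 3087796*3849303 = 11885862406188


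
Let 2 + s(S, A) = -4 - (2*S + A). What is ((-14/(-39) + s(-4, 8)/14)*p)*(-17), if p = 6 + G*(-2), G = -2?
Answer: 3230/273 ≈ 11.831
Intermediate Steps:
s(S, A) = -6 - A - 2*S (s(S, A) = -2 + (-4 - (2*S + A)) = -2 + (-4 - (A + 2*S)) = -2 + (-4 + (-A - 2*S)) = -2 + (-4 - A - 2*S) = -6 - A - 2*S)
p = 10 (p = 6 - 2*(-2) = 6 + 4 = 10)
((-14/(-39) + s(-4, 8)/14)*p)*(-17) = ((-14/(-39) + (-6 - 1*8 - 2*(-4))/14)*10)*(-17) = ((-14*(-1/39) + (-6 - 8 + 8)*(1/14))*10)*(-17) = ((14/39 - 6*1/14)*10)*(-17) = ((14/39 - 3/7)*10)*(-17) = -19/273*10*(-17) = -190/273*(-17) = 3230/273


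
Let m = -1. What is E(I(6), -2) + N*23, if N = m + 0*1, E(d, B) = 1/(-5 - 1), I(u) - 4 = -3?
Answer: -139/6 ≈ -23.167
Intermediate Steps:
I(u) = 1 (I(u) = 4 - 3 = 1)
E(d, B) = -⅙ (E(d, B) = 1/(-6) = -⅙)
N = -1 (N = -1 + 0*1 = -1 + 0 = -1)
E(I(6), -2) + N*23 = -⅙ - 1*23 = -⅙ - 23 = -139/6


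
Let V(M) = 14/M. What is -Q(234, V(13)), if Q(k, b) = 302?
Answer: -302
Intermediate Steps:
-Q(234, V(13)) = -1*302 = -302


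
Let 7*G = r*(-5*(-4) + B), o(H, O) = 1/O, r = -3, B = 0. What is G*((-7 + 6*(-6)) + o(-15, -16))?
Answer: 10335/28 ≈ 369.11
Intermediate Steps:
G = -60/7 (G = (-3*(-5*(-4) + 0))/7 = (-3*(20 + 0))/7 = (-3*20)/7 = (⅐)*(-60) = -60/7 ≈ -8.5714)
G*((-7 + 6*(-6)) + o(-15, -16)) = -60*((-7 + 6*(-6)) + 1/(-16))/7 = -60*((-7 - 36) - 1/16)/7 = -60*(-43 - 1/16)/7 = -60/7*(-689/16) = 10335/28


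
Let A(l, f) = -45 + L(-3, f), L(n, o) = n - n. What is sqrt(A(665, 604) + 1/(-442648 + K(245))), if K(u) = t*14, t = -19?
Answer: I*sqrt(8827776955734)/442914 ≈ 6.7082*I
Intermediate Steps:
L(n, o) = 0
A(l, f) = -45 (A(l, f) = -45 + 0 = -45)
K(u) = -266 (K(u) = -19*14 = -266)
sqrt(A(665, 604) + 1/(-442648 + K(245))) = sqrt(-45 + 1/(-442648 - 266)) = sqrt(-45 + 1/(-442914)) = sqrt(-45 - 1/442914) = sqrt(-19931131/442914) = I*sqrt(8827776955734)/442914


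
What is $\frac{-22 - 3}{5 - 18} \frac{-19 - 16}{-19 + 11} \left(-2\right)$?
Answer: $- \frac{875}{52} \approx -16.827$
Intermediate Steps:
$\frac{-22 - 3}{5 - 18} \frac{-19 - 16}{-19 + 11} \left(-2\right) = - \frac{25}{-13} \left(- \frac{35}{-8}\right) \left(-2\right) = \left(-25\right) \left(- \frac{1}{13}\right) \left(\left(-35\right) \left(- \frac{1}{8}\right)\right) \left(-2\right) = \frac{25}{13} \cdot \frac{35}{8} \left(-2\right) = \frac{875}{104} \left(-2\right) = - \frac{875}{52}$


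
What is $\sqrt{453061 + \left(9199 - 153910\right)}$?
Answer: $5 \sqrt{12334} \approx 555.29$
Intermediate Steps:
$\sqrt{453061 + \left(9199 - 153910\right)} = \sqrt{453061 - 144711} = \sqrt{308350} = 5 \sqrt{12334}$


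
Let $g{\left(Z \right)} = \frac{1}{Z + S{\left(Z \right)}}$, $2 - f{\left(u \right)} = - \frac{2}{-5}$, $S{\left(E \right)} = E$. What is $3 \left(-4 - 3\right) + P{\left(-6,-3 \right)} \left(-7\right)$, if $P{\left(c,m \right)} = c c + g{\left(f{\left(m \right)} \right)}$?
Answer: $- \frac{4403}{16} \approx -275.19$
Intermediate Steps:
$f{\left(u \right)} = \frac{8}{5}$ ($f{\left(u \right)} = 2 - - \frac{2}{-5} = 2 - \left(-2\right) \left(- \frac{1}{5}\right) = 2 - \frac{2}{5} = \frac{8}{5}$)
$g{\left(Z \right)} = \frac{1}{2 Z}$ ($g{\left(Z \right)} = \frac{1}{Z + Z} = \frac{1}{2 Z}$)
$P{\left(c,m \right)} = \frac{5}{16} + c^{2}$ ($P{\left(c,m \right)} = c c + \frac{1}{2 \cdot \frac{8}{5}} = c^{2} + \frac{1}{2} \cdot \frac{5}{8} = c^{2} + \frac{5}{16} = \frac{5}{16} + c^{2}$)
$3 \left(-4 - 3\right) + P{\left(-6,-3 \right)} \left(-7\right) = 3 \left(-4 - 3\right) + \left(\frac{5}{16} + \left(-6\right)^{2}\right) \left(-7\right) = 3 \left(-7\right) + \left(\frac{5}{16} + 36\right) \left(-7\right) = -21 + \frac{581}{16} \left(-7\right) = -21 - \frac{4067}{16} = - \frac{4403}{16}$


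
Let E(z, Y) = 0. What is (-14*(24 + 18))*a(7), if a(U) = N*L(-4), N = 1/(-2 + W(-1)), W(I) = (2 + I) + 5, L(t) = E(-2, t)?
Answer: 0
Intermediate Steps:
L(t) = 0
W(I) = 7 + I
N = ¼ (N = 1/(-2 + (7 - 1)) = 1/(-2 + 6) = 1/4 = ¼ ≈ 0.25000)
a(U) = 0 (a(U) = (¼)*0 = 0)
(-14*(24 + 18))*a(7) = -14*(24 + 18)*0 = -14*42*0 = -588*0 = 0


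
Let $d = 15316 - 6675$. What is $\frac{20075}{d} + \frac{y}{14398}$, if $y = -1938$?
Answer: $\frac{136146796}{62206559} \approx 2.1886$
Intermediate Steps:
$d = 8641$
$\frac{20075}{d} + \frac{y}{14398} = \frac{20075}{8641} - \frac{1938}{14398} = 20075 \cdot \frac{1}{8641} - \frac{969}{7199} = \frac{20075}{8641} - \frac{969}{7199} = \frac{136146796}{62206559}$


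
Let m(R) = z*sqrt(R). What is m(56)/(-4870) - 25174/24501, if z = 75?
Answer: -25174/24501 - 15*sqrt(14)/487 ≈ -1.1427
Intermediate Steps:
m(R) = 75*sqrt(R)
m(56)/(-4870) - 25174/24501 = (75*sqrt(56))/(-4870) - 25174/24501 = (75*(2*sqrt(14)))*(-1/4870) - 25174*1/24501 = (150*sqrt(14))*(-1/4870) - 25174/24501 = -15*sqrt(14)/487 - 25174/24501 = -25174/24501 - 15*sqrt(14)/487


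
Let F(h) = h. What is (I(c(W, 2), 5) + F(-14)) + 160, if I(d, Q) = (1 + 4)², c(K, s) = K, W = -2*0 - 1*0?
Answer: 171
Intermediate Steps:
W = 0 (W = 0 + 0 = 0)
I(d, Q) = 25 (I(d, Q) = 5² = 25)
(I(c(W, 2), 5) + F(-14)) + 160 = (25 - 14) + 160 = 11 + 160 = 171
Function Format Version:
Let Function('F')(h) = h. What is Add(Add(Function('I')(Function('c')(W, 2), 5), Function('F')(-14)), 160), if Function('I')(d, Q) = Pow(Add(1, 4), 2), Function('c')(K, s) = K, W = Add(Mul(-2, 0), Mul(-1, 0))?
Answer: 171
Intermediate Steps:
W = 0 (W = Add(0, 0) = 0)
Function('I')(d, Q) = 25 (Function('I')(d, Q) = Pow(5, 2) = 25)
Add(Add(Function('I')(Function('c')(W, 2), 5), Function('F')(-14)), 160) = Add(Add(25, -14), 160) = Add(11, 160) = 171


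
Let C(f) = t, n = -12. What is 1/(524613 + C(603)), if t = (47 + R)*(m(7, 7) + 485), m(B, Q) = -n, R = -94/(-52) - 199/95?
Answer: 2470/1353138467 ≈ 1.8254e-6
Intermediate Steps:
R = -709/2470 (R = -94*(-1/52) - 199*1/95 = 47/26 - 199/95 = -709/2470 ≈ -0.28704)
m(B, Q) = 12 (m(B, Q) = -1*(-12) = 12)
t = 57344357/2470 (t = (47 - 709/2470)*(12 + 485) = (115381/2470)*497 = 57344357/2470 ≈ 23216.)
C(f) = 57344357/2470
1/(524613 + C(603)) = 1/(524613 + 57344357/2470) = 1/(1353138467/2470) = 2470/1353138467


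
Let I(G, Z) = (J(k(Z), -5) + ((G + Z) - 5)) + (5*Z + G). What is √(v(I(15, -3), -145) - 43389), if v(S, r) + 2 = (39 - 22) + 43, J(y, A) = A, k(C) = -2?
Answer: I*√43331 ≈ 208.16*I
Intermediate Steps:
I(G, Z) = -10 + 2*G + 6*Z (I(G, Z) = (-5 + ((G + Z) - 5)) + (5*Z + G) = (-5 + (-5 + G + Z)) + (G + 5*Z) = (-10 + G + Z) + (G + 5*Z) = -10 + 2*G + 6*Z)
v(S, r) = 58 (v(S, r) = -2 + ((39 - 22) + 43) = -2 + (17 + 43) = -2 + 60 = 58)
√(v(I(15, -3), -145) - 43389) = √(58 - 43389) = √(-43331) = I*√43331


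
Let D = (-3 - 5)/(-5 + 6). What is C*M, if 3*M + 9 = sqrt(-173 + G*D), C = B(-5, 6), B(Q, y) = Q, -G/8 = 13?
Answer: 15 - 5*sqrt(659)/3 ≈ -27.785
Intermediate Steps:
G = -104 (G = -8*13 = -104)
C = -5
D = -8 (D = -8/1 = -8*1 = -8)
M = -3 + sqrt(659)/3 (M = -3 + sqrt(-173 - 104*(-8))/3 = -3 + sqrt(-173 + 832)/3 = -3 + sqrt(659)/3 ≈ 5.5570)
C*M = -5*(-3 + sqrt(659)/3) = 15 - 5*sqrt(659)/3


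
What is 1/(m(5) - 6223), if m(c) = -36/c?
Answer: -5/31151 ≈ -0.00016051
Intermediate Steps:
1/(m(5) - 6223) = 1/(-36/5 - 6223) = 1/(-31151/5) = -5/31151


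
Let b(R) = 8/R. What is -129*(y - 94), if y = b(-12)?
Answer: 12212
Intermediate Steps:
y = -⅔ (y = 8/(-12) = 8*(-1/12) = -⅔ ≈ -0.66667)
-129*(y - 94) = -129*(-⅔ - 94) = -129*(-284/3) = 12212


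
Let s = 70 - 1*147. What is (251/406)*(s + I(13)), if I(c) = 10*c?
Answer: 13303/406 ≈ 32.766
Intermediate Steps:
s = -77 (s = 70 - 147 = -77)
(251/406)*(s + I(13)) = (251/406)*(-77 + 10*13) = (251*(1/406))*(-77 + 130) = (251/406)*53 = 13303/406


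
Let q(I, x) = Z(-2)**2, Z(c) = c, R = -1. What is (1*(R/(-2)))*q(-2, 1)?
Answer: 2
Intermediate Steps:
q(I, x) = 4 (q(I, x) = (-2)**2 = 4)
(1*(R/(-2)))*q(-2, 1) = (1*(-1/(-2)))*4 = (1*(-1*(-1/2)))*4 = (1*(1/2))*4 = (1/2)*4 = 2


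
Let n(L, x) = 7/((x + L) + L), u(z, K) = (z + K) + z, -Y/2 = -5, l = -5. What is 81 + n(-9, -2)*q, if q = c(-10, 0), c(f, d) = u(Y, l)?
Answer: 303/4 ≈ 75.750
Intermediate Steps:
Y = 10 (Y = -2*(-5) = 10)
u(z, K) = K + 2*z (u(z, K) = (K + z) + z = K + 2*z)
c(f, d) = 15 (c(f, d) = -5 + 2*10 = -5 + 20 = 15)
n(L, x) = 7/(x + 2*L) (n(L, x) = 7/((L + x) + L) = 7/(x + 2*L))
q = 15
81 + n(-9, -2)*q = 81 + (7/(-2 + 2*(-9)))*15 = 81 + (7/(-2 - 18))*15 = 81 + (7/(-20))*15 = 81 + (7*(-1/20))*15 = 81 - 7/20*15 = 81 - 21/4 = 303/4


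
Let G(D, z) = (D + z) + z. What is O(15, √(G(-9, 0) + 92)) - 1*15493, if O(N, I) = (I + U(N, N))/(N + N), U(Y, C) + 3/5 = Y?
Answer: -387313/25 + √83/30 ≈ -15492.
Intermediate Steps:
U(Y, C) = -⅗ + Y
G(D, z) = D + 2*z
O(N, I) = (-⅗ + I + N)/(2*N) (O(N, I) = (I + (-⅗ + N))/(N + N) = (-⅗ + I + N)/((2*N)) = (-⅗ + I + N)*(1/(2*N)) = (-⅗ + I + N)/(2*N))
O(15, √(G(-9, 0) + 92)) - 1*15493 = (⅒)*(-3 + 5*√((-9 + 2*0) + 92) + 5*15)/15 - 1*15493 = (⅒)*(1/15)*(-3 + 5*√((-9 + 0) + 92) + 75) - 15493 = (⅒)*(1/15)*(-3 + 5*√(-9 + 92) + 75) - 15493 = (⅒)*(1/15)*(-3 + 5*√83 + 75) - 15493 = (⅒)*(1/15)*(72 + 5*√83) - 15493 = (12/25 + √83/30) - 15493 = -387313/25 + √83/30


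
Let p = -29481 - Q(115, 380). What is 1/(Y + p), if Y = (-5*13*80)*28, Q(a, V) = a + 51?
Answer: -1/175247 ≈ -5.7062e-6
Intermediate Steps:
Q(a, V) = 51 + a
Y = -145600 (Y = -65*80*28 = -5200*28 = -145600)
p = -29647 (p = -29481 - (51 + 115) = -29481 - 1*166 = -29481 - 166 = -29647)
1/(Y + p) = 1/(-145600 - 29647) = 1/(-175247) = -1/175247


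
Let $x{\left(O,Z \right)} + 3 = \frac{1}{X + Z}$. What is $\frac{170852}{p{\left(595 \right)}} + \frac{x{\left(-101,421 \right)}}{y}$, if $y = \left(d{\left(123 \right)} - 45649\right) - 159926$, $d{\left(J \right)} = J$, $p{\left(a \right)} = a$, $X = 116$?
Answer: $\frac{9424856629399}{32822497890} \approx 287.15$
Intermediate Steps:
$y = -205452$ ($y = \left(123 - 45649\right) - 159926 = -45526 - 159926 = -205452$)
$x{\left(O,Z \right)} = -3 + \frac{1}{116 + Z}$
$\frac{170852}{p{\left(595 \right)}} + \frac{x{\left(-101,421 \right)}}{y} = \frac{170852}{595} + \frac{\frac{1}{116 + 421} \left(-347 - 1263\right)}{-205452} = 170852 \cdot \frac{1}{595} + \frac{-347 - 1263}{537} \left(- \frac{1}{205452}\right) = \frac{170852}{595} + \frac{1}{537} \left(-1610\right) \left(- \frac{1}{205452}\right) = \frac{170852}{595} - - \frac{805}{55163862} = \frac{170852}{595} + \frac{805}{55163862} = \frac{9424856629399}{32822497890}$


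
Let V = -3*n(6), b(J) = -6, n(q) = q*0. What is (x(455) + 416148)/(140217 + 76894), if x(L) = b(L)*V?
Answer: 416148/217111 ≈ 1.9168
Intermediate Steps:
n(q) = 0
V = 0 (V = -3*0 = 0)
x(L) = 0 (x(L) = -6*0 = 0)
(x(455) + 416148)/(140217 + 76894) = (0 + 416148)/(140217 + 76894) = 416148/217111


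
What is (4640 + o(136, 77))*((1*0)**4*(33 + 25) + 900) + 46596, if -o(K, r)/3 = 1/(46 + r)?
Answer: 173125536/41 ≈ 4.2226e+6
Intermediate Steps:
o(K, r) = -3/(46 + r)
(4640 + o(136, 77))*((1*0)**4*(33 + 25) + 900) + 46596 = (4640 - 3/(46 + 77))*((1*0)**4*(33 + 25) + 900) + 46596 = (4640 - 3/123)*(0**4*58 + 900) + 46596 = (4640 - 3*1/123)*(0*58 + 900) + 46596 = (4640 - 1/41)*(0 + 900) + 46596 = (190239/41)*900 + 46596 = 171215100/41 + 46596 = 173125536/41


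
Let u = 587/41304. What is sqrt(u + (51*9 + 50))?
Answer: sqrt(217097159298)/20652 ≈ 22.561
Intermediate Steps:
u = 587/41304 (u = 587*(1/41304) = 587/41304 ≈ 0.014212)
sqrt(u + (51*9 + 50)) = sqrt(587/41304 + (51*9 + 50)) = sqrt(587/41304 + (459 + 50)) = sqrt(587/41304 + 509) = sqrt(21024323/41304) = sqrt(217097159298)/20652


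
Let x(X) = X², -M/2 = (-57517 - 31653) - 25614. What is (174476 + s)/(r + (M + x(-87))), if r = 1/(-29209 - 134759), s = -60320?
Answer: 18717931008/38882879615 ≈ 0.48139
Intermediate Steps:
M = 229568 (M = -2*((-57517 - 31653) - 25614) = -2*(-89170 - 25614) = -2*(-114784) = 229568)
r = -1/163968 (r = 1/(-163968) = -1/163968 ≈ -6.0988e-6)
(174476 + s)/(r + (M + x(-87))) = (174476 - 60320)/(-1/163968 + (229568 + (-87)²)) = 114156/(-1/163968 + (229568 + 7569)) = 114156/(-1/163968 + 237137) = 114156/(38882879615/163968) = 114156*(163968/38882879615) = 18717931008/38882879615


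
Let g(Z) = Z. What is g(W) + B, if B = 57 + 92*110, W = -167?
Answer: 10010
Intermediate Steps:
B = 10177 (B = 57 + 10120 = 10177)
g(W) + B = -167 + 10177 = 10010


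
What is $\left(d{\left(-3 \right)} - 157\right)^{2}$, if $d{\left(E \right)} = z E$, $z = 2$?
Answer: $26569$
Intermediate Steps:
$d{\left(E \right)} = 2 E$
$\left(d{\left(-3 \right)} - 157\right)^{2} = \left(2 \left(-3\right) - 157\right)^{2} = \left(-6 - 157\right)^{2} = \left(-163\right)^{2} = 26569$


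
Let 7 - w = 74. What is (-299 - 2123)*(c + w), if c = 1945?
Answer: -4548516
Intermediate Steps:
w = -67 (w = 7 - 1*74 = 7 - 74 = -67)
(-299 - 2123)*(c + w) = (-299 - 2123)*(1945 - 67) = -2422*1878 = -4548516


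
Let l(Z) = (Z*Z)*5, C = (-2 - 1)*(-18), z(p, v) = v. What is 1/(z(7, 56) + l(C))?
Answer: 1/14636 ≈ 6.8325e-5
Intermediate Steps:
C = 54 (C = -3*(-18) = 54)
l(Z) = 5*Z² (l(Z) = Z²*5 = 5*Z²)
1/(z(7, 56) + l(C)) = 1/(56 + 5*54²) = 1/(56 + 5*2916) = 1/(56 + 14580) = 1/14636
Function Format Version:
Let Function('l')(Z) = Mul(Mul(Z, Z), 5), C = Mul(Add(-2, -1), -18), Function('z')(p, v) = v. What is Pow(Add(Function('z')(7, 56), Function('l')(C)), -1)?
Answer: Rational(1, 14636) ≈ 6.8325e-5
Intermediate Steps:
C = 54 (C = Mul(-3, -18) = 54)
Function('l')(Z) = Mul(5, Pow(Z, 2)) (Function('l')(Z) = Mul(Pow(Z, 2), 5) = Mul(5, Pow(Z, 2)))
Pow(Add(Function('z')(7, 56), Function('l')(C)), -1) = Pow(Add(56, Mul(5, Pow(54, 2))), -1) = Pow(Add(56, Mul(5, 2916)), -1) = Pow(Add(56, 14580), -1) = Pow(14636, -1) = Rational(1, 14636)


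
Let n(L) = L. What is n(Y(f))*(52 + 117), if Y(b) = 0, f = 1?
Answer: 0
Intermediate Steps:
n(Y(f))*(52 + 117) = 0*(52 + 117) = 0*169 = 0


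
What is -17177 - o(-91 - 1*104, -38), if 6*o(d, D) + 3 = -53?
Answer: -51503/3 ≈ -17168.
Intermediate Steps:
o(d, D) = -28/3 (o(d, D) = -½ + (⅙)*(-53) = -½ - 53/6 = -28/3)
-17177 - o(-91 - 1*104, -38) = -17177 - 1*(-28/3) = -17177 + 28/3 = -51503/3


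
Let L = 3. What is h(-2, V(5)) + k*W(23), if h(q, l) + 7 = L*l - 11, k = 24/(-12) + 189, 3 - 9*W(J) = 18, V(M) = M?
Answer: -944/3 ≈ -314.67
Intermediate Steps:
W(J) = -5/3 (W(J) = ⅓ - ⅑*18 = ⅓ - 2 = -5/3)
k = 187 (k = 24*(-1/12) + 189 = -2 + 189 = 187)
h(q, l) = -18 + 3*l (h(q, l) = -7 + (3*l - 11) = -7 + (-11 + 3*l) = -18 + 3*l)
h(-2, V(5)) + k*W(23) = (-18 + 3*5) + 187*(-5/3) = (-18 + 15) - 935/3 = -3 - 935/3 = -944/3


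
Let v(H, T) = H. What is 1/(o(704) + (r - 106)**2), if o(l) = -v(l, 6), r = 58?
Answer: 1/1600 ≈ 0.00062500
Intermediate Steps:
o(l) = -l
1/(o(704) + (r - 106)**2) = 1/(-1*704 + (58 - 106)**2) = 1/(-704 + (-48)**2) = 1/(-704 + 2304) = 1/1600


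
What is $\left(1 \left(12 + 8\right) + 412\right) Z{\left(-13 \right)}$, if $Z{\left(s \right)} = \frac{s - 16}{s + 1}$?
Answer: $1044$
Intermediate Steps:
$Z{\left(s \right)} = \frac{-16 + s}{1 + s}$
$\left(1 \left(12 + 8\right) + 412\right) Z{\left(-13 \right)} = \left(1 \left(12 + 8\right) + 412\right) \frac{-16 - 13}{1 - 13} = \left(1 \cdot 20 + 412\right) \frac{1}{-12} \left(-29\right) = \left(20 + 412\right) \left(\left(- \frac{1}{12}\right) \left(-29\right)\right) = 432 \cdot \frac{29}{12} = 1044$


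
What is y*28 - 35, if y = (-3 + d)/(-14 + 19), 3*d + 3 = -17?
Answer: -1337/15 ≈ -89.133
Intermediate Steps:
d = -20/3 (d = -1 + (⅓)*(-17) = -1 - 17/3 = -20/3 ≈ -6.6667)
y = -29/15 (y = (-3 - 20/3)/(-14 + 19) = -29/3/5 = -29/3*⅕ = -29/15 ≈ -1.9333)
y*28 - 35 = -29/15*28 - 35 = -812/15 - 35 = -1337/15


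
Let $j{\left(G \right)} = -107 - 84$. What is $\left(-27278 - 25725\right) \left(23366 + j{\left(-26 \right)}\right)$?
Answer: $-1228344525$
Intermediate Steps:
$j{\left(G \right)} = -191$ ($j{\left(G \right)} = -107 - 84 = -191$)
$\left(-27278 - 25725\right) \left(23366 + j{\left(-26 \right)}\right) = \left(-27278 - 25725\right) \left(23366 - 191\right) = \left(-53003\right) 23175 = -1228344525$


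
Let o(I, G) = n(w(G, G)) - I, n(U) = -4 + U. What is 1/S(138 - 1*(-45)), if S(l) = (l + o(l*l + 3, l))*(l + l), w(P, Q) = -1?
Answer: -1/12192924 ≈ -8.2015e-8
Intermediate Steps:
o(I, G) = -5 - I (o(I, G) = (-4 - 1) - I = -5 - I)
S(l) = 2*l*(-8 + l - l²) (S(l) = (l + (-5 - (l*l + 3)))*(l + l) = (l + (-5 - (l² + 3)))*(2*l) = (l + (-5 - (3 + l²)))*(2*l) = (l + (-5 + (-3 - l²)))*(2*l) = (l + (-8 - l²))*(2*l) = (-8 + l - l²)*(2*l) = 2*l*(-8 + l - l²))
1/S(138 - 1*(-45)) = 1/(2*(138 - 1*(-45))*(-8 + (138 - 1*(-45)) - (138 - 1*(-45))²)) = 1/(2*(138 + 45)*(-8 + (138 + 45) - (138 + 45)²)) = 1/(2*183*(-8 + 183 - 1*183²)) = 1/(2*183*(-8 + 183 - 1*33489)) = 1/(2*183*(-8 + 183 - 33489)) = 1/(2*183*(-33314)) = 1/(-12192924) = -1/12192924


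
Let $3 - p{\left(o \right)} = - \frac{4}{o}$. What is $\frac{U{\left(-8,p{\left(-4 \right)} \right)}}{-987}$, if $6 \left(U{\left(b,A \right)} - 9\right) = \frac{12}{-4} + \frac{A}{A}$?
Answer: $- \frac{26}{2961} \approx -0.0087808$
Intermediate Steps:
$p{\left(o \right)} = 3 + \frac{4}{o}$ ($p{\left(o \right)} = 3 - - \frac{4}{o} = 3 + \frac{4}{o}$)
$U{\left(b,A \right)} = \frac{26}{3}$ ($U{\left(b,A \right)} = 9 + \frac{\frac{12}{-4} + \frac{A}{A}}{6} = 9 + \frac{12 \left(- \frac{1}{4}\right) + 1}{6} = 9 + \frac{-3 + 1}{6} = 9 + \frac{1}{6} \left(-2\right) = 9 - \frac{1}{3} = \frac{26}{3}$)
$\frac{U{\left(-8,p{\left(-4 \right)} \right)}}{-987} = \frac{26}{3 \left(-987\right)} = \frac{26}{3} \left(- \frac{1}{987}\right) = - \frac{26}{2961}$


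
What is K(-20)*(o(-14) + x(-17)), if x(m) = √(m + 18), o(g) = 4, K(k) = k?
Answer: -100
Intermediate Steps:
x(m) = √(18 + m)
K(-20)*(o(-14) + x(-17)) = -20*(4 + √(18 - 17)) = -20*(4 + √1) = -20*(4 + 1) = -20*5 = -100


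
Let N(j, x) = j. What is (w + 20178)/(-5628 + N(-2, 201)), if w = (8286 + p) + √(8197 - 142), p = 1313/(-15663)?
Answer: -445830319/88182690 - 3*√895/5630 ≈ -5.0717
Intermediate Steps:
p = -1313/15663 (p = 1313*(-1/15663) = -1313/15663 ≈ -0.083828)
w = 129782305/15663 + 3*√895 (w = (8286 - 1313/15663) + √(8197 - 142) = 129782305/15663 + √8055 = 129782305/15663 + 3*√895 ≈ 8375.7)
(w + 20178)/(-5628 + N(-2, 201)) = ((129782305/15663 + 3*√895) + 20178)/(-5628 - 2) = (445830319/15663 + 3*√895)/(-5630) = (445830319/15663 + 3*√895)*(-1/5630) = -445830319/88182690 - 3*√895/5630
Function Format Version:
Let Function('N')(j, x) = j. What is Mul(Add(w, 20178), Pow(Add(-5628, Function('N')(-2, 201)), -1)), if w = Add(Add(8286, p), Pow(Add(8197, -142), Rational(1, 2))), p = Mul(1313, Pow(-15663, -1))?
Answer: Add(Rational(-445830319, 88182690), Mul(Rational(-3, 5630), Pow(895, Rational(1, 2)))) ≈ -5.0717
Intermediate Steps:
p = Rational(-1313, 15663) (p = Mul(1313, Rational(-1, 15663)) = Rational(-1313, 15663) ≈ -0.083828)
w = Add(Rational(129782305, 15663), Mul(3, Pow(895, Rational(1, 2)))) (w = Add(Add(8286, Rational(-1313, 15663)), Pow(Add(8197, -142), Rational(1, 2))) = Add(Rational(129782305, 15663), Pow(8055, Rational(1, 2))) = Add(Rational(129782305, 15663), Mul(3, Pow(895, Rational(1, 2)))) ≈ 8375.7)
Mul(Add(w, 20178), Pow(Add(-5628, Function('N')(-2, 201)), -1)) = Mul(Add(Add(Rational(129782305, 15663), Mul(3, Pow(895, Rational(1, 2)))), 20178), Pow(Add(-5628, -2), -1)) = Mul(Add(Rational(445830319, 15663), Mul(3, Pow(895, Rational(1, 2)))), Pow(-5630, -1)) = Mul(Add(Rational(445830319, 15663), Mul(3, Pow(895, Rational(1, 2)))), Rational(-1, 5630)) = Add(Rational(-445830319, 88182690), Mul(Rational(-3, 5630), Pow(895, Rational(1, 2))))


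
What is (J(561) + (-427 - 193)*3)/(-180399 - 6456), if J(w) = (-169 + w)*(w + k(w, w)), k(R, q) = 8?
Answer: -221188/186855 ≈ -1.1837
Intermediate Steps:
J(w) = (-169 + w)*(8 + w) (J(w) = (-169 + w)*(w + 8) = (-169 + w)*(8 + w))
(J(561) + (-427 - 193)*3)/(-180399 - 6456) = ((-1352 + 561² - 161*561) + (-427 - 193)*3)/(-180399 - 6456) = ((-1352 + 314721 - 90321) - 620*3)/(-186855) = (223048 - 1860)*(-1/186855) = 221188*(-1/186855) = -221188/186855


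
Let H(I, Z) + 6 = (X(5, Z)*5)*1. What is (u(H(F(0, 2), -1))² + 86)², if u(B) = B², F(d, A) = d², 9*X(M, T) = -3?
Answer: 82258255249/6561 ≈ 1.2537e+7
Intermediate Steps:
X(M, T) = -⅓ (X(M, T) = (⅑)*(-3) = -⅓)
H(I, Z) = -23/3 (H(I, Z) = -6 - ⅓*5*1 = -6 - 5/3*1 = -6 - 5/3 = -23/3)
(u(H(F(0, 2), -1))² + 86)² = (((-23/3)²)² + 86)² = ((529/9)² + 86)² = (279841/81 + 86)² = (286807/81)² = 82258255249/6561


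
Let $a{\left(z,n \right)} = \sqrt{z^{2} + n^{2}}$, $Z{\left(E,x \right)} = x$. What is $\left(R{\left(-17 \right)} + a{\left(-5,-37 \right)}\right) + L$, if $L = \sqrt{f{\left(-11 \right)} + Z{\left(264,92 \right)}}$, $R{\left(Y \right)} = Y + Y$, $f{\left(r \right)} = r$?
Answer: $-25 + \sqrt{1394} \approx 12.336$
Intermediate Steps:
$R{\left(Y \right)} = 2 Y$
$L = 9$ ($L = \sqrt{-11 + 92} = \sqrt{81} = 9$)
$a{\left(z,n \right)} = \sqrt{n^{2} + z^{2}}$
$\left(R{\left(-17 \right)} + a{\left(-5,-37 \right)}\right) + L = \left(2 \left(-17\right) + \sqrt{\left(-37\right)^{2} + \left(-5\right)^{2}}\right) + 9 = \left(-34 + \sqrt{1369 + 25}\right) + 9 = \left(-34 + \sqrt{1394}\right) + 9 = -25 + \sqrt{1394}$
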